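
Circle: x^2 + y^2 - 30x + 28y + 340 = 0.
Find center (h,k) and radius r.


h = -D/2 = 30/2 = 15
k = -E/2 = -28/2 = -14
r^2 = h^2 + k^2 - F = 225 + 196 - 340 = 81
r = 9

Center (15, -14), radius = 9


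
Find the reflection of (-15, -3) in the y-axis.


Reflection rule for y-axis: (-x, y)
(-15, -3) -> (15, -3)

(15, -3)


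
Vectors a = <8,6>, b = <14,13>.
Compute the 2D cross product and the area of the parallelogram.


cross = 8*13 - 6*14 = 104 - 84 = 20
Parallelogram area = |20| = 20

cross = 20, parallelogram area = 20


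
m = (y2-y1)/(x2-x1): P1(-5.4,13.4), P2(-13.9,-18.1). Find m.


dy = -18.1 - 13.4 = -31.5
dx = -13.9 + 5.4 = -8.5
m = -31.5/(-8.5) = 3.7059

m = 3.7059


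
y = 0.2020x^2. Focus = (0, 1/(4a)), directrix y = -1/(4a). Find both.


a = 0.2020
1/(4a) = 1.2376
Focus = (0, 1.2376)
Directrix: y = -1.2376

Focus = (0, 1.2376), Directrix: y = -1.2376


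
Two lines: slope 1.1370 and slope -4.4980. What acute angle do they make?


m1-m2 = 5.635
1+m1*m2 = -4.114226
tan(theta) = |5.635/(-4.114226)| = 1.369638
theta = arctan(|5.635/(-4.114226)|) = 53.8661 degrees (acute angle)

53.8661 degrees


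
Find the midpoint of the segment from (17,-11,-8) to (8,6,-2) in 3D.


Mx = (17+8)/2 = 12.5000
My = (-11+6)/2 = -2.5000
Mz = (-8- 2)/2 = -5.0000

M = (12.5000, -2.5000, -5.0000)


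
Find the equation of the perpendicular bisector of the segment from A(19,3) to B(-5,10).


Midpoint = (7, 6.5)
Slope of AB = dy/dx = 7/(-24) = -0.2917
Perp slope = -dx/dy = 24/7 = 3.4286
b = My - (perp slope)*Mx = 6.5 + (-24*7)/7 = 6.5 - 24.0000 = -17.5000

y = 3.4286x - 17.5000


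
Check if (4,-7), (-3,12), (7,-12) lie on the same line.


4*(12+ 12) - 3*(-12+ 7) + 7*(-7-12)
= 96 + 15 - 133 = -22

No, not collinear (determinant = -22)


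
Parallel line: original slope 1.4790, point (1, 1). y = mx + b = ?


Parallel lines have equal slopes.
m2 = 1.4790
b2 = 1 - 1.4790*1 = -0.4790

y = 1.4790x - 0.4790


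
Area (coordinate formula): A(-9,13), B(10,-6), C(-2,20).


-9*(-6-20) = 234
10*(20-13) = 70
-2*(13+ 6) = -38
sum = 266
Area = |266|/2 = 133.0000

133.0000 sq units


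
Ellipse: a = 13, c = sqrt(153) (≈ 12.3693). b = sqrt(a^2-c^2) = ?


b^2 = 13^2 - (sqrt(153))^2 = 169 - 153 = 16
b = sqrt(16) = 4

b = 4


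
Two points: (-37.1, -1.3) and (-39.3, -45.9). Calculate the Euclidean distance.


dx = -39.3 + 37.1 = -2.2
dy = -45.9 + 1.3 = -44.6
d = sqrt(4.84 + 1989.16) = sqrt(1994.0) = 44.6542

44.6542


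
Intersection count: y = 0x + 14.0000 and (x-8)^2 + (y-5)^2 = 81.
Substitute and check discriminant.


Substitute y = 0x + 14.0000: (x-8)^2 + (0x+14.0000-5)^2 = 81
Expand to Ax^2 + Bx + C = 0, where b-k = 9
A = 1+m^2 = 1
B = 2(m(b-k) - h) = 2(0*9 - 8) = -16
C = h^2 + (b-k)^2 - r^2 = 64 + 81 - 81 = 64
disc = B^2-4AC = 256.0000 - 256.0000 = 0
disc = 0

1 intersection point (tangent)


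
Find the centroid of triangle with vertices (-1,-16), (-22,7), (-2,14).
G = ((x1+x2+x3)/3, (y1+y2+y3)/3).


Gx = (-1- 22- 2)/3 = -25/3 = -8.3333
Gy = (-16+7+14)/3 = 5/3 = 1.6667

G = (-8.3333, 1.6667)


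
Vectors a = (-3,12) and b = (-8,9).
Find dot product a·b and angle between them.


a·b = -3*(-8) + 12*9 = 24 + 108 = 132
|a| = sqrt(9+144) = 12.3693
|b| = sqrt(64+81) = 12.0416
cos(theta) = 132/(sqrt(153)*sqrt(145)) = 132/sqrt(22185) = 0.886225
theta = arccos(132/sqrt(22185)) = 27.5973 degrees

a·b = 132, theta = 27.5973 deg


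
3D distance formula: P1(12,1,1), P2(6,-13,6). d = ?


dx=-6, dy=-14, dz=5
d = sqrt(36+196+25) = sqrt(257) = 16.0312

16.0312


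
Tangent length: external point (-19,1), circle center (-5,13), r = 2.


d = sqrt((-19+ 5)^2 + (1-13)^2) = sqrt(196+144) = 18.4391
L = sqrt(340.0000 - 4) = sqrt(336.0000) = 18.3303

18.3303


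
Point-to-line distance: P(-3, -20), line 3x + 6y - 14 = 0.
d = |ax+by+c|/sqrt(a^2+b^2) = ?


|3*(-3) + 6*(-20) - 14| = |-143| = 143
sqrt(9 + 36) = sqrt(45) = 6.7082
d = 143/sqrt(45) = 21.3172

21.3172


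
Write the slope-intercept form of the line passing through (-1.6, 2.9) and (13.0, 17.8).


m = (14.9)/(14.6) = 1.0205
b = y1 - m*x1 = 2.9 - (14.9*(-1.6))/(14.6) = 2.9 + 1.6329 = 4.5329

y = 1.0205x + 4.5329


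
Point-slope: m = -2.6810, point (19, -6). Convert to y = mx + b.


y + 6 = -2.6810(x - 19)
y = -2.6810x - 6 + 2.6810*19
y = -2.6810x + 44.9390

y = -2.6810x + 44.9390


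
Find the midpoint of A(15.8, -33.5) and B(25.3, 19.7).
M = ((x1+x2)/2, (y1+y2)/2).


Mx = (15.8 + 25.3)/2 = 41.1/2 = 20.5500
My = (-33.5 + 19.7)/2 = -13.8/2 = -6.9000

(20.5500, -6.9000)


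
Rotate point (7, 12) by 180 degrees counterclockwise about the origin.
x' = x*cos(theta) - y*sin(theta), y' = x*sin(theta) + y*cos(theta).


cos(180) = -1, sin(180) = 0
x' = 7*(-1) - 12*0 = -7
y' = 7*0 + 12*(-1) = -12

(-7, -12)


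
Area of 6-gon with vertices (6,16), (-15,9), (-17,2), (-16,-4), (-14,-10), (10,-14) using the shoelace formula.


sum(xi*y_{i+1}) = 6*9 - 15*2 - 17*(-4) - 16*(-10) - 14*(-14) + 10*16 = 608
sum(yi*x_{i+1}) = 16*(-15) + 9*(-17) + 2*(-16) - 4*(-14) - 10*10 - 14*6 = -553
Area = |608 + 553|/2 = 1161/2 = 580.5000

580.5000 sq units


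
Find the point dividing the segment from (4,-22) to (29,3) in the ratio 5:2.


Px = (5*29 + 2*4)/7 = 153/7 = 21.8571
Py = (5*3 + 2*(-22))/7 = -29/7 = -4.1429

P = (21.8571, -4.1429)


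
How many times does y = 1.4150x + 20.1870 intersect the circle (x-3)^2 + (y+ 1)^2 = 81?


Substitute y = 1.4150x + 20.1870: (x-3)^2 + (1.4150x+20.1870+ 1)^2 = 81
Expand to Ax^2 + Bx + C = 0, where b-k = 21.187
A = 1+m^2 = 3.002225
B = 2(m(b-k) - h) = 2(1.4150*21.187 - 3) = 53.95921
C = h^2 + (b-k)^2 - r^2 = 9 + 448.888969 - 81 = 376.888969
disc = B^2-4AC = 2911.5963 - 4526.0219 = -1614.4256
disc < 0

0 intersection points


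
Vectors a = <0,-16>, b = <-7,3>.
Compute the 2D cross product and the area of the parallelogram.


cross = 0*3 + 16*(-7) = 0 - 112 = -112
Parallelogram area = |-112| = 112

cross = -112, parallelogram area = 112


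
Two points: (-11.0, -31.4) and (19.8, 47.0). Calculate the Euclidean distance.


dx = 19.8 + 11.0 = 30.8
dy = 47.0 + 31.4 = 78.4
d = sqrt(948.64 + 6146.56) = sqrt(7095.2) = 84.2330

84.2330


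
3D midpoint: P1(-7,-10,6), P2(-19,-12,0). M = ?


Mx = (-7- 19)/2 = -13.0000
My = (-10- 12)/2 = -11.0000
Mz = (6+0)/2 = 3.0000

M = (-13.0000, -11.0000, 3.0000)


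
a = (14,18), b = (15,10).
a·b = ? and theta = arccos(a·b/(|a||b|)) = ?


a·b = 14*15 + 18*10 = 210 + 180 = 390
|a| = sqrt(196+324) = 22.8035
|b| = sqrt(225+100) = 18.0278
cos(theta) = 390/(sqrt(520)*sqrt(325)) = 390/sqrt(169000) = 0.948683
theta = arccos(390/sqrt(169000)) = 18.4349 degrees

a·b = 390, theta = 18.4349 deg


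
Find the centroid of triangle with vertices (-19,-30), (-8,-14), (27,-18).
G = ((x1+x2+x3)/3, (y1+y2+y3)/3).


Gx = (-19- 8+27)/3 = 0/3 = 0
Gy = (-30- 14- 18)/3 = -62/3 = -20.6667

G = (0, -20.6667)


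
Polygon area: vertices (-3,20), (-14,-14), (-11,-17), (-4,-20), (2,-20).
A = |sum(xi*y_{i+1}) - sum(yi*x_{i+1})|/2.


sum(xi*y_{i+1}) = -3*(-14) - 14*(-17) - 11*(-20) - 4*(-20) + 2*20 = 620
sum(yi*x_{i+1}) = 20*(-14) - 14*(-11) - 17*(-4) - 20*2 - 20*(-3) = -38
Area = |620 + 38|/2 = 658/2 = 329.0000

329.0000 sq units


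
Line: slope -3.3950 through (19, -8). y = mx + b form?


y + 8 = -3.3950(x - 19)
y = -3.3950x - 8 + 3.3950*19
y = -3.3950x + 56.5050

y = -3.3950x + 56.5050


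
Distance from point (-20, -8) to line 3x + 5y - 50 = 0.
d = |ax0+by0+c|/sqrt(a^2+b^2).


|3*(-20) + 5*(-8) - 50| = |-150| = 150
sqrt(9 + 25) = sqrt(34) = 5.8310
d = 150/sqrt(34) = 25.7248

25.7248


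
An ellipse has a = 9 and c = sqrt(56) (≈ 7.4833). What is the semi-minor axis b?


b^2 = 9^2 - (sqrt(56))^2 = 81 - 56 = 25
b = sqrt(25) = 5

b = 5


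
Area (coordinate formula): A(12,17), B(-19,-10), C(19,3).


12*(-10-3) = -156
-19*(3-17) = 266
19*(17+ 10) = 513
sum = 623
Area = |623|/2 = 311.5000

311.5000 sq units


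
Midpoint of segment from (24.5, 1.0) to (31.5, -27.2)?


Mx = (24.5 + 31.5)/2 = 56.0/2 = 28.0000
My = (1.0 - 27.2)/2 = -26.2/2 = -13.1000

(28.0000, -13.1000)


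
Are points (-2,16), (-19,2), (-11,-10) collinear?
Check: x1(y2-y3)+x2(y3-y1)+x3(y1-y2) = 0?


-2*(2+ 10) - 19*(-10-16) - 11*(16-2)
= -24 + 494 - 154 = 316

No, not collinear (determinant = 316)


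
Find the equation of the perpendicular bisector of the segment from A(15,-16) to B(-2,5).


Midpoint = (6.5, -5.5)
Slope of AB = dy/dx = 21/(-17) = -1.2353
Perp slope = -dx/dy = 17/21 = 0.8095
b = My - (perp slope)*Mx = -5.5 + (-17*6.5)/21 = -5.5 - 5.2619 = -10.7619

y = 0.8095x - 10.7619


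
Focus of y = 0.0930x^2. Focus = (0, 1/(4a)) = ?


a = 0.0930
4a = 0.3720
focus = (0, 1/0.3720) = (0, 2.6882)

Focus = (0, 2.6882)


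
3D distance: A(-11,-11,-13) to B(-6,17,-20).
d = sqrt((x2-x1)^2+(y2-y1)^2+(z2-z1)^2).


dx=5, dy=28, dz=-7
d = sqrt(25+784+49) = sqrt(858) = 29.2916

29.2916


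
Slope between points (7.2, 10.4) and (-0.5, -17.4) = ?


dy = -17.4 - 10.4 = -27.8
dx = -0.5 - 7.2 = -7.7
m = -27.8/(-7.7) = 3.6104

m = 3.6104


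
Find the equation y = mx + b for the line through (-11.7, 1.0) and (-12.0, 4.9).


m = (3.9)/(-0.3) = -13.0000
b = y1 - m*x1 = 1.0 - (3.9*(-11.7))/(-0.3) = 1.0 - 152.1000 = -151.1000

y = -13.0000x - 151.1000


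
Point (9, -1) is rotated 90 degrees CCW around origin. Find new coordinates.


cos(90) = 0, sin(90) = 1
x' = 9*0 + 1*1 = 1
y' = 9*1 - 1*0 = 9

(1, 9)


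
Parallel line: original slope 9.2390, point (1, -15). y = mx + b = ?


Parallel lines have equal slopes.
m2 = 9.2390
b2 = -15 - 9.2390*1 = -24.2390

y = 9.2390x - 24.2390


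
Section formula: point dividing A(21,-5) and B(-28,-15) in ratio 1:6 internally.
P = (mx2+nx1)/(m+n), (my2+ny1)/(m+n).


Px = (1*(-28) + 6*21)/7 = 98/7 = 14.0000
Py = (1*(-15) + 6*(-5))/7 = -45/7 = -6.4286

P = (14.0000, -6.4286)


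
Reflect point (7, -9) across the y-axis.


Reflection rule for y-axis: (-x, y)
(7, -9) -> (-7, -9)

(-7, -9)


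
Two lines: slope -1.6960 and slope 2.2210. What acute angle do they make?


m1-m2 = -3.917
1+m1*m2 = -2.766816
tan(theta) = |-3.917/(-2.766816)| = 1.415707
theta = arctan(|-3.917/(-2.766816)|) = 54.7641 degrees (acute angle)

54.7641 degrees


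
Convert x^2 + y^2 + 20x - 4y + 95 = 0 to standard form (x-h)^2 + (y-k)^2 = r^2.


h = -D/2 = -20/2 = -10
k = -E/2 = 4/2 = 2
r^2 = h^2 + k^2 - F = 100 + 4 - 95 = 9
r = 3

Center (-10, 2), radius = 3


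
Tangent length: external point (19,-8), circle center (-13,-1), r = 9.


d = sqrt((19+ 13)^2 + (-8+ 1)^2) = sqrt(1024+49) = 32.7567
L = sqrt(1073.0000 - 81) = sqrt(992.0000) = 31.4960

31.4960


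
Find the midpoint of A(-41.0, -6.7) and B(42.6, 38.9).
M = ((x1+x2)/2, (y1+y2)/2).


Mx = (-41.0 + 42.6)/2 = 1.6/2 = 0.8000
My = (-6.7 + 38.9)/2 = 32.2/2 = 16.1000

(0.8000, 16.1000)


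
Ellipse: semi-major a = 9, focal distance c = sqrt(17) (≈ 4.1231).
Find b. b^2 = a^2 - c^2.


b^2 = 9^2 - (sqrt(17))^2 = 81 - 17 = 64
b = sqrt(64) = 8

b = 8


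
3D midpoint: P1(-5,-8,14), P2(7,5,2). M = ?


Mx = (-5+7)/2 = 1.0000
My = (-8+5)/2 = -1.5000
Mz = (14+2)/2 = 8.0000

M = (1.0000, -1.5000, 8.0000)


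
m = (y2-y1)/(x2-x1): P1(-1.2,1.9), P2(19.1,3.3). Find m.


dy = 3.3 - 1.9 = 1.4
dx = 19.1 + 1.2 = 20.3
m = 1.4/20.3 = 0.0690

m = 0.0690


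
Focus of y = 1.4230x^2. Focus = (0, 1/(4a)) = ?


a = 1.4230
4a = 5.6920
focus = (0, 1/5.6920) = (0, 0.1757)

Focus = (0, 0.1757)


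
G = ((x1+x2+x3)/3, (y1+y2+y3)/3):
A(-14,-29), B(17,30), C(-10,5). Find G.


Gx = (-14+17- 10)/3 = -7/3 = -2.3333
Gy = (-29+30+5)/3 = 6/3 = 2.0000

G = (-2.3333, 2.0000)


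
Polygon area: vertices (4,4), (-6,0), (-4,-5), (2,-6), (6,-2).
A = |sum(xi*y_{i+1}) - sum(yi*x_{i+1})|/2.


sum(xi*y_{i+1}) = 4*0 - 6*(-5) - 4*(-6) + 2*(-2) + 6*4 = 74
sum(yi*x_{i+1}) = 4*(-6) + 0*(-4) - 5*2 - 6*6 - 2*4 = -78
Area = |74 + 78|/2 = 152/2 = 76.0000

76.0000 sq units


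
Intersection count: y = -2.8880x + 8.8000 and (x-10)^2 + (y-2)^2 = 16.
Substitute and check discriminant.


Substitute y = -2.8880x + 8.8000: (x-10)^2 + (-2.8880x+8.8000-2)^2 = 16
Expand to Ax^2 + Bx + C = 0, where b-k = 6.8
A = 1+m^2 = 9.340544
B = 2(m(b-k) - h) = 2(-2.8880*6.8 - 10) = -59.2768
C = h^2 + (b-k)^2 - r^2 = 100 + 46.24 - 16 = 130.24
disc = B^2-4AC = 3513.7390 - 4866.0498 = -1352.3108
disc < 0

0 intersection points


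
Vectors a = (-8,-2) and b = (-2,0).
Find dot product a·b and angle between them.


a·b = -8*(-2) - 2*0 = 16 + 0 = 16
|a| = sqrt(64+4) = 8.2462
|b| = sqrt(4+0) = 2.0000
cos(theta) = 16/(sqrt(68)*sqrt(4)) = 16/sqrt(272) = 0.970143
theta = arccos(16/sqrt(272)) = 14.0362 degrees

a·b = 16, theta = 14.0362 deg


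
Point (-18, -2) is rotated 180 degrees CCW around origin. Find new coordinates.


cos(180) = -1, sin(180) = 0
x' = -18*(-1) + 2*0 = 18
y' = -18*0 - 2*(-1) = 2

(18, 2)


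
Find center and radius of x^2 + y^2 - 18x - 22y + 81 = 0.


h = -D/2 = 18/2 = 9
k = -E/2 = 22/2 = 11
r^2 = h^2 + k^2 - F = 81 + 121 - 81 = 121
r = 11

Center (9, 11), radius = 11


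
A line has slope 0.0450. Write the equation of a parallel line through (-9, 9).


Parallel lines have equal slopes.
m2 = 0.0450
b2 = 9 - 0.0450*(-9) = 9.4050

y = 0.0450x + 9.4050


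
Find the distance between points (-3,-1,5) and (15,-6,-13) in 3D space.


dx=18, dy=-5, dz=-18
d = sqrt(324+25+324) = sqrt(673) = 25.9422

25.9422


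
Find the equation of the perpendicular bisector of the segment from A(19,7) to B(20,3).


Midpoint = (19.5, 5)
Slope of AB = dy/dx = -4/1 = -4.0000
Perp slope = -dx/dy = 1/4 = 0.2500
b = My - (perp slope)*Mx = 5 + (1*19.5)/(-4) = 5 - 4.8750 = 0.1250

y = 0.2500x + 0.1250


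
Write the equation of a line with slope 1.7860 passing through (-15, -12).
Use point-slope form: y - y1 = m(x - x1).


y + 12 = 1.7860(x + 15)
y = 1.7860x - 12 - 1.7860*(-15)
y = 1.7860x + 14.7900

y = 1.7860x + 14.7900


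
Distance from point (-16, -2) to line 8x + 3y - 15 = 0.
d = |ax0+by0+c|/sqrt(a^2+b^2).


|8*(-16) + 3*(-2) - 15| = |-149| = 149
sqrt(64 + 9) = sqrt(73) = 8.5440
d = 149/sqrt(73) = 17.4391

17.4391


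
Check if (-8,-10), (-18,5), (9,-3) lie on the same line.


-8*(5+ 3) - 18*(-3+ 10) + 9*(-10-5)
= -64 - 126 - 135 = -325

No, not collinear (determinant = -325)


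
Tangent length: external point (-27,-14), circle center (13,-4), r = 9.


d = sqrt((-27-13)^2 + (-14+ 4)^2) = sqrt(1600+100) = 41.2311
L = sqrt(1700.0000 - 81) = sqrt(1619.0000) = 40.2368

40.2368


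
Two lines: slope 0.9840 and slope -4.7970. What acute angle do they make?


m1-m2 = 5.781
1+m1*m2 = -3.720248
tan(theta) = |5.781/(-3.720248)| = 1.553929
theta = arctan(|5.781/(-3.720248)|) = 57.2375 degrees (acute angle)

57.2375 degrees


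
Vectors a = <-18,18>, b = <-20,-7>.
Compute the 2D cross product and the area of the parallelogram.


cross = -18*(-7) - 18*(-20) = 126 + 360 = 486
Parallelogram area = |486| = 486

cross = 486, parallelogram area = 486


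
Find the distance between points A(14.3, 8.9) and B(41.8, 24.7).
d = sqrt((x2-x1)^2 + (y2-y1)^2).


dx = 41.8 - 14.3 = 27.5
dy = 24.7 - 8.9 = 15.8
d = sqrt(756.25 + 249.64) = sqrt(1005.89) = 31.7158

31.7158


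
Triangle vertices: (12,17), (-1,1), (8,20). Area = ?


12*(1-20) = -228
-1*(20-17) = -3
8*(17-1) = 128
sum = -103
Area = |-103|/2 = 51.5000

51.5000 sq units


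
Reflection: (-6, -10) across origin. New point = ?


Reflection rule for origin: (-x, -y)
(-6, -10) -> (6, 10)

(6, 10)


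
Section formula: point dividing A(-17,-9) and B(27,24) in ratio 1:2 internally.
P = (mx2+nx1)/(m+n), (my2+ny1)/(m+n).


Px = (1*27 + 2*(-17))/3 = -7/3 = -2.3333
Py = (1*24 + 2*(-9))/3 = 6/3 = 2.0000

P = (-2.3333, 2.0000)


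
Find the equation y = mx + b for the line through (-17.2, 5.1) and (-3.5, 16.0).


m = (10.9)/(13.7) = 0.7956
b = y1 - m*x1 = 5.1 - (10.9*(-17.2))/(13.7) = 5.1 + 13.6847 = 18.7847

y = 0.7956x + 18.7847


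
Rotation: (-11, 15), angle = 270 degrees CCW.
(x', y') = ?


cos(270) = 0, sin(270) = -1
x' = -11*0 - 15*(-1) = 15
y' = -11*(-1) + 15*0 = 11

(15, 11)


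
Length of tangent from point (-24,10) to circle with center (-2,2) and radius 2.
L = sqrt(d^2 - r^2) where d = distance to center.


d = sqrt((-24+ 2)^2 + (10-2)^2) = sqrt(484+64) = 23.4094
L = sqrt(548.0000 - 4) = sqrt(544.0000) = 23.3238

23.3238


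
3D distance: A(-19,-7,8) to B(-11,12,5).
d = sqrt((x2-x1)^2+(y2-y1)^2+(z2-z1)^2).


dx=8, dy=19, dz=-3
d = sqrt(64+361+9) = sqrt(434) = 20.8327

20.8327


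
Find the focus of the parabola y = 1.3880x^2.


a = 1.3880
4a = 5.5520
focus = (0, 1/5.5520) = (0, 0.1801)

Focus = (0, 0.1801)


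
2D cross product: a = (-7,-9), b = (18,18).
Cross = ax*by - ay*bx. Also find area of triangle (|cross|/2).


cross = -7*18 + 9*18 = -126 + 162 = 36
Triangle area = |36|/2 = 36/2 = 18.0000

cross = 36, triangle area = 18.0000


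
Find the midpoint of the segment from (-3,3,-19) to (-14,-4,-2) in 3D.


Mx = (-3- 14)/2 = -8.5000
My = (3- 4)/2 = -0.5000
Mz = (-19- 2)/2 = -10.5000

M = (-8.5000, -0.5000, -10.5000)


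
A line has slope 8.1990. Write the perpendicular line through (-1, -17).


Perpendicular slope = -1/m1 = -1/8.1990 = -0.1220
b2 = y0 - m2*x0 = -17 - 1/8.1990 = -17 - 0.1220 = -17.1220

y = -0.1220x - 17.1220


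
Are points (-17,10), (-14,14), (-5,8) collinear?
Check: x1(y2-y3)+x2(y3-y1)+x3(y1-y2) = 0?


-17*(14-8) - 14*(8-10) - 5*(10-14)
= -102 + 28 + 20 = -54

No, not collinear (determinant = -54)


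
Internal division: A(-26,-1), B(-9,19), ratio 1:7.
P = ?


Px = (1*(-9) + 7*(-26))/8 = -191/8 = -23.8750
Py = (1*19 + 7*(-1))/8 = 12/8 = 1.5000

P = (-23.8750, 1.5000)


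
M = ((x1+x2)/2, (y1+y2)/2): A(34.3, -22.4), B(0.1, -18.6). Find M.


Mx = (34.3 + 0.1)/2 = 34.4/2 = 17.2000
My = (-22.4 - 18.6)/2 = -41.0/2 = -20.5000

(17.2000, -20.5000)


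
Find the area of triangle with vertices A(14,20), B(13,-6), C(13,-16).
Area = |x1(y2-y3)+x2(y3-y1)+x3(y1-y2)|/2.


14*(-6+ 16) = 140
13*(-16-20) = -468
13*(20+ 6) = 338
sum = 10
Area = |10|/2 = 5.0000

5.0000 sq units


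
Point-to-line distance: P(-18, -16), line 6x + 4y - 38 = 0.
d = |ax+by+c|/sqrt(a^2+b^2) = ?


|6*(-18) + 4*(-16) - 38| = |-210| = 210
sqrt(36 + 16) = sqrt(52) = 7.2111
d = 210/sqrt(52) = 29.1218

29.1218


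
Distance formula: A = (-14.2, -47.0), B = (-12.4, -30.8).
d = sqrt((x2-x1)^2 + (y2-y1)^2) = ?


dx = -12.4 + 14.2 = 1.8
dy = -30.8 + 47.0 = 16.2
d = sqrt(3.24 + 262.44) = sqrt(265.68) = 16.2997

16.2997


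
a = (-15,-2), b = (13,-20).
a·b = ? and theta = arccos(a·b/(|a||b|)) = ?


a·b = -15*13 - 2*(-20) = -195 + 40 = -155
|a| = sqrt(225+4) = 15.1327
|b| = sqrt(169+400) = 23.8537
cos(theta) = -155/(sqrt(229)*sqrt(569)) = -155/sqrt(130301) = -0.429396
theta = arccos(-155/sqrt(130301)) = 115.4292 degrees

a·b = -155, theta = 115.4292 deg


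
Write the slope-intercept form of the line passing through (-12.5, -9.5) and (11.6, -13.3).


m = (-3.8)/(24.1) = -0.1577
b = y1 - m*x1 = -9.5 - (-3.8*(-12.5))/(24.1) = -9.5 - 1.9710 = -11.4710

y = -0.1577x - 11.4710


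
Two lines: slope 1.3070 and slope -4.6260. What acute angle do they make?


m1-m2 = 5.933
1+m1*m2 = -5.046182
tan(theta) = |5.933/(-5.046182)| = 1.175740
theta = arctan(|5.933/(-5.046182)|) = 49.6179 degrees (acute angle)

49.6179 degrees


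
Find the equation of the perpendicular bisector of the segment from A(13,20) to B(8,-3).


Midpoint = (10.5, 8.5)
Slope of AB = dy/dx = -23/(-5) = 4.6000
Perp slope = -dx/dy = -5/23 = -0.2174
b = My - (perp slope)*Mx = 8.5 + (-5*10.5)/(-23) = 8.5 + 2.2826 = 10.7826

y = -0.2174x + 10.7826


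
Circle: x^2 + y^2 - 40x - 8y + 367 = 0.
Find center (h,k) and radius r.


h = -D/2 = 40/2 = 20
k = -E/2 = 8/2 = 4
r^2 = h^2 + k^2 - F = 400 + 16 - 367 = 49
r = 7

Center (20, 4), radius = 7


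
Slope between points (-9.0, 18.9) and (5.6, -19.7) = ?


dy = -19.7 - 18.9 = -38.6
dx = 5.6 + 9.0 = 14.6
m = -38.6/14.6 = -2.6438

m = -2.6438


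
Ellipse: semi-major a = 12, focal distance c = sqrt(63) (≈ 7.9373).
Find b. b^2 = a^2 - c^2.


b^2 = 12^2 - (sqrt(63))^2 = 144 - 63 = 81
b = sqrt(81) = 9

b = 9


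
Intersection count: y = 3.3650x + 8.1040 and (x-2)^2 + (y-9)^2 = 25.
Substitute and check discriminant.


Substitute y = 3.3650x + 8.1040: (x-2)^2 + (3.3650x+8.1040-9)^2 = 25
Expand to Ax^2 + Bx + C = 0, where b-k = -0.896
A = 1+m^2 = 12.323225
B = 2(m(b-k) - h) = 2(3.3650*(-0.896) - 2) = -10.03008
C = h^2 + (b-k)^2 - r^2 = 4 + 0.802816 - 25 = -20.197184
disc = B^2-4AC = 100.6025 + 995.5778 = 1096.1803
disc > 0

2 intersection points


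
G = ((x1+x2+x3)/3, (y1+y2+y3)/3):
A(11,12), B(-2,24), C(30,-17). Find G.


Gx = (11- 2+30)/3 = 39/3 = 13.0000
Gy = (12+24- 17)/3 = 19/3 = 6.3333

G = (13.0000, 6.3333)


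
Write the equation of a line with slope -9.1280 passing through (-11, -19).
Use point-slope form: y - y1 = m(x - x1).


y + 19 = -9.1280(x + 11)
y = -9.1280x - 19 + 9.1280*(-11)
y = -9.1280x - 119.4080

y = -9.1280x - 119.4080


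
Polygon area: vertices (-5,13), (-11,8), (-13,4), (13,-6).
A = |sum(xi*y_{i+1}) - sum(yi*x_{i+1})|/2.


sum(xi*y_{i+1}) = -5*8 - 11*4 - 13*(-6) + 13*13 = 163
sum(yi*x_{i+1}) = 13*(-11) + 8*(-13) + 4*13 - 6*(-5) = -165
Area = |163 + 165|/2 = 328/2 = 164.0000

164.0000 sq units


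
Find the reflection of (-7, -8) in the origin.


Reflection rule for origin: (-x, -y)
(-7, -8) -> (7, 8)

(7, 8)


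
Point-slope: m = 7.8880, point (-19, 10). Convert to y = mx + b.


y - 10 = 7.8880(x + 19)
y = 7.8880x + 10 - 7.8880*(-19)
y = 7.8880x + 159.8720

y = 7.8880x + 159.8720


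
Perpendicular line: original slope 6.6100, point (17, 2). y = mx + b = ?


Perpendicular slope = -1/m1 = -1/6.6100 = -0.1513
b2 = y0 - m2*x0 = 2 + 17/6.6100 = 2 + 2.5719 = 4.5719

y = -0.1513x + 4.5719


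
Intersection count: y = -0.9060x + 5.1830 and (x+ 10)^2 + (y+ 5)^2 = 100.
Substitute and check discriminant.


Substitute y = -0.9060x + 5.1830: (x+ 10)^2 + (-0.9060x+5.1830+ 5)^2 = 100
Expand to Ax^2 + Bx + C = 0, where b-k = 10.183
A = 1+m^2 = 1.820836
B = 2(m(b-k) - h) = 2(-0.9060*10.183 + 10) = 1.548404
C = h^2 + (b-k)^2 - r^2 = 100 + 103.693489 - 100 = 103.693489
disc = B^2-4AC = 2.3976 - 755.2354 = -752.8378
disc < 0

0 intersection points


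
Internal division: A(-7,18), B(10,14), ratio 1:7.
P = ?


Px = (1*10 + 7*(-7))/8 = -39/8 = -4.8750
Py = (1*14 + 7*18)/8 = 140/8 = 17.5000

P = (-4.8750, 17.5000)


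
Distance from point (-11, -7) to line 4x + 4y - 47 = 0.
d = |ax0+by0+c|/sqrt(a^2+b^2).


|4*(-11) + 4*(-7) - 47| = |-119| = 119
sqrt(16 + 16) = sqrt(32) = 5.6569
d = 119/sqrt(32) = 21.0364

21.0364


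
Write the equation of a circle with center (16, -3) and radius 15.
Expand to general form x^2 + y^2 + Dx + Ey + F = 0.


(x-16)^2 + (y+ 3)^2 = 15^2
D = -2h = -32, E = -2k = 6
F = h^2+k^2-r^2 = 256+9-225 = 40

x^2 + y^2 - 32x + 6y + 40 = 0


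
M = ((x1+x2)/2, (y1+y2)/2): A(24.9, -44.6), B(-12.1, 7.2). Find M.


Mx = (24.9 - 12.1)/2 = 12.8/2 = 6.4000
My = (-44.6 + 7.2)/2 = -37.4/2 = -18.7000

(6.4000, -18.7000)


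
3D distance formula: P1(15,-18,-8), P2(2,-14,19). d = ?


dx=-13, dy=4, dz=27
d = sqrt(169+16+729) = sqrt(914) = 30.2324

30.2324


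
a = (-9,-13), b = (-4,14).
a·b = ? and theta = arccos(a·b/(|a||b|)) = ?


a·b = -9*(-4) - 13*14 = 36 - 182 = -146
|a| = sqrt(81+169) = 15.8114
|b| = sqrt(16+196) = 14.5602
cos(theta) = -146/(sqrt(250)*sqrt(212)) = -146/sqrt(53000) = -0.634183
theta = arccos(-146/sqrt(53000)) = 129.3595 degrees

a·b = -146, theta = 129.3595 deg


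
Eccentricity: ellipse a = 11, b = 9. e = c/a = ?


c = sqrt(121-81) = sqrt(40) = 6.3246
e = c/a = sqrt(40)/11 = 0.5750

e = 0.5750


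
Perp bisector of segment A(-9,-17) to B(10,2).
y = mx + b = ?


Midpoint = (0.5, -7.5)
Slope of AB = dy/dx = 19/19 = 1.0000
Perp slope = -dx/dy = -19/19 = -1.0000
b = My - (perp slope)*Mx = -7.5 + (19*0.5)/19 = -7.5 + 0.5000 = -7.0000

y = -1.0000x - 7.0000


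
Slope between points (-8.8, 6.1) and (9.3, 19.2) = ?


dy = 19.2 - 6.1 = 13.1
dx = 9.3 + 8.8 = 18.1
m = 13.1/18.1 = 0.7238

m = 0.7238


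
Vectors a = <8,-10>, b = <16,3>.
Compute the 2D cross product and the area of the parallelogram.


cross = 8*3 + 10*16 = 24 + 160 = 184
Parallelogram area = |184| = 184

cross = 184, parallelogram area = 184


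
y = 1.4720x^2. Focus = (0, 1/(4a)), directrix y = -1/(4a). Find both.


a = 1.4720
1/(4a) = 0.1698
Focus = (0, 0.1698)
Directrix: y = -0.1698

Focus = (0, 0.1698), Directrix: y = -0.1698


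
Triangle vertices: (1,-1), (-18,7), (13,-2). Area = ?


1*(7+ 2) = 9
-18*(-2+ 1) = 18
13*(-1-7) = -104
sum = -77
Area = |-77|/2 = 38.5000

38.5000 sq units


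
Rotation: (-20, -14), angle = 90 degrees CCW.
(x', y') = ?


cos(90) = 0, sin(90) = 1
x' = -20*0 + 14*1 = 14
y' = -20*1 - 14*0 = -20

(14, -20)


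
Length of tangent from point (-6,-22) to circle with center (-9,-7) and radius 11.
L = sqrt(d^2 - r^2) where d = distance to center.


d = sqrt((-6+ 9)^2 + (-22+ 7)^2) = sqrt(9+225) = 15.2971
L = sqrt(234.0000 - 121) = sqrt(113.0000) = 10.6301

10.6301


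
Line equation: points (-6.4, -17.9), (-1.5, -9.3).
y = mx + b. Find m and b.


m = (8.6)/(4.9) = 1.7551
b = y1 - m*x1 = -17.9 - (8.6*(-6.4))/(4.9) = -17.9 + 11.2327 = -6.6673

y = 1.7551x - 6.6673


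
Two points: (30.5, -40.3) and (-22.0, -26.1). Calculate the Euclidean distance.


dx = -22.0 - 30.5 = -52.5
dy = -26.1 + 40.3 = 14.2
d = sqrt(2756.25 + 201.64) = sqrt(2957.89) = 54.3865

54.3865


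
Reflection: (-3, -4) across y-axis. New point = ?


Reflection rule for y-axis: (-x, y)
(-3, -4) -> (3, -4)

(3, -4)


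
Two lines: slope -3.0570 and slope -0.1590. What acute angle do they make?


m1-m2 = -2.898
1+m1*m2 = 1.486063
tan(theta) = |-2.898/1.486063| = 1.950119
theta = arctan(|-2.898/1.486063|) = 62.8517 degrees (acute angle)

62.8517 degrees


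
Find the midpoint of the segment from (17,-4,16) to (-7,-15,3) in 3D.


Mx = (17- 7)/2 = 5.0000
My = (-4- 15)/2 = -9.5000
Mz = (16+3)/2 = 9.5000

M = (5.0000, -9.5000, 9.5000)


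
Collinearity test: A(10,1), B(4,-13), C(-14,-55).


10*(-13+ 55) + 4*(-55-1) - 14*(1+ 13)
= 420 - 224 - 196 = 0

Yes, collinear (determinant = 0)


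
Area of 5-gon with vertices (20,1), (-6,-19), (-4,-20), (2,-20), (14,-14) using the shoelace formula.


sum(xi*y_{i+1}) = 20*(-19) - 6*(-20) - 4*(-20) + 2*(-14) + 14*1 = -194
sum(yi*x_{i+1}) = 1*(-6) - 19*(-4) - 20*2 - 20*14 - 14*20 = -530
Area = |-194 + 530|/2 = 336/2 = 168.0000

168.0000 sq units


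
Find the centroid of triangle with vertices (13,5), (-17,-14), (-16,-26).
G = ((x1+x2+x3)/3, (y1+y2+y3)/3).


Gx = (13- 17- 16)/3 = -20/3 = -6.6667
Gy = (5- 14- 26)/3 = -35/3 = -11.6667

G = (-6.6667, -11.6667)


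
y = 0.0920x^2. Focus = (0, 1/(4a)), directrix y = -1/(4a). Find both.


a = 0.0920
1/(4a) = 2.7174
Focus = (0, 2.7174)
Directrix: y = -2.7174

Focus = (0, 2.7174), Directrix: y = -2.7174


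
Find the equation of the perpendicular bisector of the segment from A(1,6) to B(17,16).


Midpoint = (9, 11)
Slope of AB = dy/dx = 10/16 = 0.6250
Perp slope = -dx/dy = -16/10 = -1.6000
b = My - (perp slope)*Mx = 11 + (16*9)/10 = 11 + 14.4000 = 25.4000

y = -1.6000x + 25.4000


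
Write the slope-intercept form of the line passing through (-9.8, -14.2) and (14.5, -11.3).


m = (2.9)/(24.3) = 0.1193
b = y1 - m*x1 = -14.2 - (2.9*(-9.8))/(24.3) = -14.2 + 1.1695 = -13.0305

y = 0.1193x - 13.0305


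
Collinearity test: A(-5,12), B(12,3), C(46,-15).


-5*(3+ 15) + 12*(-15-12) + 46*(12-3)
= -90 - 324 + 414 = 0

Yes, collinear (determinant = 0)


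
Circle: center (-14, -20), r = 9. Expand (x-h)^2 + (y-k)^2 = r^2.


(x+ 14)^2 + (y+ 20)^2 = 9^2
D = -2h = 28, E = -2k = 40
F = h^2+k^2-r^2 = 196+400-81 = 515

x^2 + y^2 + 28x + 40y + 515 = 0


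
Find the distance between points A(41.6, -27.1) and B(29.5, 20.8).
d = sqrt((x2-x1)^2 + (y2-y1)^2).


dx = 29.5 - 41.6 = -12.1
dy = 20.8 + 27.1 = 47.9
d = sqrt(146.41 + 2294.41) = sqrt(2440.82) = 49.4047

49.4047


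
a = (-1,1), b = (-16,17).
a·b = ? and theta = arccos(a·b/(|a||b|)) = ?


a·b = -1*(-16) + 1*17 = 16 + 17 = 33
|a| = sqrt(1+1) = 1.4142
|b| = sqrt(256+289) = 23.3452
cos(theta) = 33/(sqrt(2)*sqrt(545)) = 33/sqrt(1090) = 0.999541
theta = arccos(33/sqrt(1090)) = 1.7357 degrees

a·b = 33, theta = 1.7357 deg


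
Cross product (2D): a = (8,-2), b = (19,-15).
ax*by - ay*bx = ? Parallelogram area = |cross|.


cross = 8*(-15) + 2*19 = -120 + 38 = -82
Parallelogram area = |-82| = 82

cross = -82, parallelogram area = 82


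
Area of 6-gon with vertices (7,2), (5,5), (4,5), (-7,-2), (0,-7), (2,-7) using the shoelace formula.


sum(xi*y_{i+1}) = 7*5 + 5*5 + 4*(-2) - 7*(-7) + 0*(-7) + 2*2 = 105
sum(yi*x_{i+1}) = 2*5 + 5*4 + 5*(-7) - 2*0 - 7*2 - 7*7 = -68
Area = |105 + 68|/2 = 173/2 = 86.5000

86.5000 sq units


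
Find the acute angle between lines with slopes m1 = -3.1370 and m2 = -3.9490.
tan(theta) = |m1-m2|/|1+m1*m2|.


m1-m2 = 0.812
1+m1*m2 = 13.388013
tan(theta) = |0.812/13.388013| = 0.060651
theta = arctan(|0.812/13.388013|) = 3.4708 degrees (acute angle)

3.4708 degrees


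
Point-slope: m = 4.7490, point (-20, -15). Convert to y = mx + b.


y + 15 = 4.7490(x + 20)
y = 4.7490x - 15 - 4.7490*(-20)
y = 4.7490x + 79.9800

y = 4.7490x + 79.9800


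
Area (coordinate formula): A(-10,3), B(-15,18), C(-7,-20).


-10*(18+ 20) = -380
-15*(-20-3) = 345
-7*(3-18) = 105
sum = 70
Area = |70|/2 = 35.0000

35.0000 sq units


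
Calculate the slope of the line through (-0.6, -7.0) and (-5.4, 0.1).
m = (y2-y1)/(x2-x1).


dy = 0.1 + 7.0 = 7.1
dx = -5.4 + 0.6 = -4.8
m = 7.1/(-4.8) = -1.4792

m = -1.4792


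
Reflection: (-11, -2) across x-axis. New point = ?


Reflection rule for x-axis: (x, -y)
(-11, -2) -> (-11, 2)

(-11, 2)


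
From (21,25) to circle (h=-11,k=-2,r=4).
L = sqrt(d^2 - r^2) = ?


d = sqrt((21+ 11)^2 + (25+ 2)^2) = sqrt(1024+729) = 41.8688
L = sqrt(1753.0000 - 16) = sqrt(1737.0000) = 41.6773

41.6773


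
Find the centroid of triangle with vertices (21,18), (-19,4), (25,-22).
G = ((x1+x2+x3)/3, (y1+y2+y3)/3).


Gx = (21- 19+25)/3 = 27/3 = 9.0000
Gy = (18+4- 22)/3 = 0/3 = 0

G = (9.0000, 0)


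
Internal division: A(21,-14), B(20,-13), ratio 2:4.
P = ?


Px = (2*20 + 4*21)/6 = 124/6 = 20.6667
Py = (2*(-13) + 4*(-14))/6 = -82/6 = -13.6667

P = (20.6667, -13.6667)


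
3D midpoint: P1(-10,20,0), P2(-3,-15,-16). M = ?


Mx = (-10- 3)/2 = -6.5000
My = (20- 15)/2 = 2.5000
Mz = (0- 16)/2 = -8.0000

M = (-6.5000, 2.5000, -8.0000)


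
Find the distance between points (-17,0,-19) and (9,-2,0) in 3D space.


dx=26, dy=-2, dz=19
d = sqrt(676+4+361) = sqrt(1041) = 32.2645

32.2645


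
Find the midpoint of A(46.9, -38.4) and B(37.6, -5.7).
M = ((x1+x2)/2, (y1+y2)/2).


Mx = (46.9 + 37.6)/2 = 84.5/2 = 42.2500
My = (-38.4 - 5.7)/2 = -44.1/2 = -22.0500

(42.2500, -22.0500)


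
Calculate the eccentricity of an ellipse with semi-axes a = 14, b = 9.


c = sqrt(196-81) = sqrt(115) = 10.7238
e = c/a = sqrt(115)/14 = 0.7660

e = 0.7660


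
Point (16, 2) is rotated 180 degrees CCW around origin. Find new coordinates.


cos(180) = -1, sin(180) = 0
x' = 16*(-1) - 2*0 = -16
y' = 16*0 + 2*(-1) = -2

(-16, -2)


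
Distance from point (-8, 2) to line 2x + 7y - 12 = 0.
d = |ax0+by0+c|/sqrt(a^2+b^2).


|2*(-8) + 7*2 - 12| = |-14| = 14
sqrt(4 + 49) = sqrt(53) = 7.2801
d = 14/sqrt(53) = 1.9230

1.9230


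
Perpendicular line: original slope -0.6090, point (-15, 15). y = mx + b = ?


Perpendicular slope = -1/m1 = -1/(-0.6090) = 1.6420
b2 = y0 - m2*x0 = 15 - 15/(-0.6090) = 15 + 24.6305 = 39.6305

y = 1.6420x + 39.6305


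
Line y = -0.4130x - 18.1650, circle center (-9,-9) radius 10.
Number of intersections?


Substitute y = -0.4130x - 18.1650: (x+ 9)^2 + (-0.4130x- 18.1650+ 9)^2 = 100
Expand to Ax^2 + Bx + C = 0, where b-k = -9.165
A = 1+m^2 = 1.170569
B = 2(m(b-k) - h) = 2(-0.4130*(-9.165) + 9) = 25.57029
C = h^2 + (b-k)^2 - r^2 = 81 + 83.997225 - 100 = 64.997225
disc = B^2-4AC = 653.8397 - 304.3349 = 349.5048
disc > 0

2 intersection points


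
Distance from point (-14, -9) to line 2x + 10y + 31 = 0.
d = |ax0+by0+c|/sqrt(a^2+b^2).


|2*(-14) + 10*(-9) + 31| = |-87| = 87
sqrt(4 + 100) = sqrt(104) = 10.1980
d = 87/sqrt(104) = 8.5311

8.5311


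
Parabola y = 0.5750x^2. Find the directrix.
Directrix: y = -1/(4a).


a = 0.5750
1/(4a) = 0.4348
directrix: y = -0.4348 = -0.4348

y = -0.4348


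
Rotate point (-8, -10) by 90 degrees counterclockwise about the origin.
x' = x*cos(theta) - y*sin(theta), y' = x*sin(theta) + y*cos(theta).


cos(90) = 0, sin(90) = 1
x' = -8*0 + 10*1 = 10
y' = -8*1 - 10*0 = -8

(10, -8)


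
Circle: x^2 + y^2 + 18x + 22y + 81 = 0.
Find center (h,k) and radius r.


h = -D/2 = -18/2 = -9
k = -E/2 = -22/2 = -11
r^2 = h^2 + k^2 - F = 81 + 121 - 81 = 121
r = 11

Center (-9, -11), radius = 11


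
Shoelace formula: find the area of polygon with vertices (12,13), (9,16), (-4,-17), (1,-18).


sum(xi*y_{i+1}) = 12*16 + 9*(-17) - 4*(-18) + 1*13 = 124
sum(yi*x_{i+1}) = 13*9 + 16*(-4) - 17*1 - 18*12 = -180
Area = |124 + 180|/2 = 304/2 = 152.0000

152.0000 sq units


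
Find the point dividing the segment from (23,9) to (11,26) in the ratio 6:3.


Px = (6*11 + 3*23)/9 = 135/9 = 15.0000
Py = (6*26 + 3*9)/9 = 183/9 = 20.3333

P = (15.0000, 20.3333)


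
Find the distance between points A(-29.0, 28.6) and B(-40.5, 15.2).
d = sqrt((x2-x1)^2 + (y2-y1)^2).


dx = -40.5 + 29.0 = -11.5
dy = 15.2 - 28.6 = -13.4
d = sqrt(132.25 + 179.56) = sqrt(311.81) = 17.6581

17.6581


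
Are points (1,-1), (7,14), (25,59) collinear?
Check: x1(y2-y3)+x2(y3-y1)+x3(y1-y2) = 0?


1*(14-59) + 7*(59+ 1) + 25*(-1-14)
= -45 + 420 - 375 = 0

Yes, collinear (determinant = 0)


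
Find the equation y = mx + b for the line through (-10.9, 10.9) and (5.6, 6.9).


m = (-4.0)/(16.5) = -0.2424
b = y1 - m*x1 = 10.9 - (-4.0*(-10.9))/(16.5) = 10.9 - 2.6424 = 8.2576

y = -0.2424x + 8.2576


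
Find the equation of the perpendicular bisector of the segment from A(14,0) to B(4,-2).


Midpoint = (9, -1)
Slope of AB = dy/dx = -2/(-10) = 0.2000
Perp slope = -dx/dy = -10/2 = -5.0000
b = My - (perp slope)*Mx = -1 + (-10*9)/(-2) = -1 + 45.0000 = 44.0000

y = -5.0000x + 44.0000


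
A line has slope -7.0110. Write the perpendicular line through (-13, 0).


Perpendicular slope = -1/m1 = -1/(-7.0110) = 0.1426
b2 = y0 - m2*x0 = 0 - 13/(-7.0110) = 0 + 1.8542 = 1.8542

y = 0.1426x + 1.8542


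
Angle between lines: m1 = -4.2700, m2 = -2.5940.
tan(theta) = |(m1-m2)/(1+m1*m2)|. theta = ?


m1-m2 = -1.676
1+m1*m2 = 12.07638
tan(theta) = |-1.676/12.07638| = 0.138783
theta = arctan(|-1.676/12.07638|) = 7.9012 degrees (acute angle)

7.9012 degrees


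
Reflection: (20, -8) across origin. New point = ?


Reflection rule for origin: (-x, -y)
(20, -8) -> (-20, 8)

(-20, 8)


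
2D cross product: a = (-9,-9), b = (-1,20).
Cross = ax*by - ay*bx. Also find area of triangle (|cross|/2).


cross = -9*20 + 9*(-1) = -180 - 9 = -189
Triangle area = |-189|/2 = 189/2 = 94.5000

cross = -189, triangle area = 94.5000


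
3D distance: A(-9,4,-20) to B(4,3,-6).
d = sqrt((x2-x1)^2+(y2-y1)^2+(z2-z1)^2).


dx=13, dy=-1, dz=14
d = sqrt(169+1+196) = sqrt(366) = 19.1311

19.1311


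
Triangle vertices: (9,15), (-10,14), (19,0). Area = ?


9*(14-0) = 126
-10*(0-15) = 150
19*(15-14) = 19
sum = 295
Area = |295|/2 = 147.5000

147.5000 sq units


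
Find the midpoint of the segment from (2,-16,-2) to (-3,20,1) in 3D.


Mx = (2- 3)/2 = -0.5000
My = (-16+20)/2 = 2.0000
Mz = (-2+1)/2 = -0.5000

M = (-0.5000, 2.0000, -0.5000)


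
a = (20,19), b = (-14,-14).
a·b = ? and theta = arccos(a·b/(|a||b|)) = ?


a·b = 20*(-14) + 19*(-14) = -280 - 266 = -546
|a| = sqrt(400+361) = 27.5862
|b| = sqrt(196+196) = 19.7990
cos(theta) = -546/(sqrt(761)*sqrt(392)) = -546/sqrt(298312) = -0.999671
theta = arccos(-546/sqrt(298312)) = 178.5312 degrees

a·b = -546, theta = 178.5312 deg


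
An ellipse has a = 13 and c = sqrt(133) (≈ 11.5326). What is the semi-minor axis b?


b^2 = 13^2 - (sqrt(133))^2 = 169 - 133 = 36
b = sqrt(36) = 6

b = 6


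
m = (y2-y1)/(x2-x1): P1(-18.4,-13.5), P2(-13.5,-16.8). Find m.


dy = -16.8 + 13.5 = -3.3
dx = -13.5 + 18.4 = 4.9
m = -3.3/4.9 = -0.6735

m = -0.6735


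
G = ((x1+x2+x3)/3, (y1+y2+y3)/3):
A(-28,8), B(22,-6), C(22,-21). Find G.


Gx = (-28+22+22)/3 = 16/3 = 5.3333
Gy = (8- 6- 21)/3 = -19/3 = -6.3333

G = (5.3333, -6.3333)


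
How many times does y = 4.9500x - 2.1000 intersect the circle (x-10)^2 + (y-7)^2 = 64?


Substitute y = 4.9500x - 2.1000: (x-10)^2 + (4.9500x- 2.1000-7)^2 = 64
Expand to Ax^2 + Bx + C = 0, where b-k = -9.1
A = 1+m^2 = 25.5025
B = 2(m(b-k) - h) = 2(4.9500*(-9.1) - 10) = -110.09
C = h^2 + (b-k)^2 - r^2 = 100 + 82.81 - 64 = 118.81
disc = B^2-4AC = 12119.8081 - 12119.8081 = 0
disc = 0

1 intersection point (tangent)


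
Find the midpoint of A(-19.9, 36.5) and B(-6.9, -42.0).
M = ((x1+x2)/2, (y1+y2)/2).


Mx = (-19.9 - 6.9)/2 = -26.8/2 = -13.4000
My = (36.5 - 42.0)/2 = -5.5/2 = -2.7500

(-13.4000, -2.7500)


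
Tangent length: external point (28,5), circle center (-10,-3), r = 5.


d = sqrt((28+ 10)^2 + (5+ 3)^2) = sqrt(1444+64) = 38.8330
L = sqrt(1508.0000 - 25) = sqrt(1483.0000) = 38.5097

38.5097


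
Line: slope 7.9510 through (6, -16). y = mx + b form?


y + 16 = 7.9510(x - 6)
y = 7.9510x - 16 - 7.9510*6
y = 7.9510x - 63.7060

y = 7.9510x - 63.7060


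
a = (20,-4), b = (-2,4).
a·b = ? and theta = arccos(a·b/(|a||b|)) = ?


a·b = 20*(-2) - 4*4 = -40 - 16 = -56
|a| = sqrt(400+16) = 20.3961
|b| = sqrt(4+16) = 4.4721
cos(theta) = -56/(sqrt(416)*sqrt(20)) = -56/sqrt(8320) = -0.613941
theta = arccos(-56/sqrt(8320)) = 127.8750 degrees

a·b = -56, theta = 127.8750 deg


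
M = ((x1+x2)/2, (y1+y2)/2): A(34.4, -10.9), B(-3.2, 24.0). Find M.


Mx = (34.4 - 3.2)/2 = 31.2/2 = 15.6000
My = (-10.9 + 24.0)/2 = 13.1/2 = 6.5500

(15.6000, 6.5500)


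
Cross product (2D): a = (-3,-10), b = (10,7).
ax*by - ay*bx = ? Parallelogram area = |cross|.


cross = -3*7 + 10*10 = -21 + 100 = 79
Parallelogram area = |79| = 79

cross = 79, parallelogram area = 79


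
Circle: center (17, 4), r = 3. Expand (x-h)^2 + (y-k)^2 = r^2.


(x-17)^2 + (y-4)^2 = 3^2
D = -2h = -34, E = -2k = -8
F = h^2+k^2-r^2 = 289+16-9 = 296

x^2 + y^2 - 34x - 8y + 296 = 0


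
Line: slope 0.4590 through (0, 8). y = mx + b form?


y - 8 = 0.4590(x - 0)
y = 0.4590x + 8 - 0.4590*0
y = 0.4590x + 8.0000

y = 0.4590x + 8.0000


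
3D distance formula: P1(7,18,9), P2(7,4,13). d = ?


dx=0, dy=-14, dz=4
d = sqrt(0+196+16) = sqrt(212) = 14.5602

14.5602


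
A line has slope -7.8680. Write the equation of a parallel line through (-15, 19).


Parallel lines have equal slopes.
m2 = -7.8680
b2 = 19 + 7.8680*(-15) = -99.0200

y = -7.8680x - 99.0200


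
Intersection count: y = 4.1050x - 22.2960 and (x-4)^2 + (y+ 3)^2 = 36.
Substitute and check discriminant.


Substitute y = 4.1050x - 22.2960: (x-4)^2 + (4.1050x- 22.2960+ 3)^2 = 36
Expand to Ax^2 + Bx + C = 0, where b-k = -19.296
A = 1+m^2 = 17.851025
B = 2(m(b-k) - h) = 2(4.1050*(-19.296) - 4) = -166.42016
C = h^2 + (b-k)^2 - r^2 = 16 + 372.335616 - 36 = 352.335616
disc = B^2-4AC = 27695.6697 - 25158.2076 = 2537.4621
disc > 0

2 intersection points


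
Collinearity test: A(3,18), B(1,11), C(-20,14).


3*(11-14) + 1*(14-18) - 20*(18-11)
= -9 - 4 - 140 = -153

No, not collinear (determinant = -153)
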